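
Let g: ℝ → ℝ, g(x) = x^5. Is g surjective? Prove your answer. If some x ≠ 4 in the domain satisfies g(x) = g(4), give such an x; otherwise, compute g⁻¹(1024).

4

For any y ∈ ℝ, x = y^{1/5} ∈ ℝ gives g(x) = y, so g is surjective.
Since x ↦ x^5 is strictly increasing on ℝ, it is injective there, so no x ≠ 4 in the domain has g(x) = g(4). We therefore compute g⁻¹(1024) = 1024^{1/5} = 4 (indeed 4^5 = 1024).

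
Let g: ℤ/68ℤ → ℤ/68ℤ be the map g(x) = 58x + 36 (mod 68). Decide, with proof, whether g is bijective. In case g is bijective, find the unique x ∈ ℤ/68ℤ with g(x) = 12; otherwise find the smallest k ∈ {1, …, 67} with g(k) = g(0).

34

Recall: g is injective when g(s) = g(t) forces s = t.
We have gcd(58, 68) = 2 > 1. Taking s = 0 and t = 34: g(0) = 36 and g(34) = 58·34 + 36 = 2008 ≡ 36 (mod 68).
So g(0) = g(34) while 0 ≠ 34, therefore g is not injective, hence not bijective.
Since g is not bijective, we find the least positive k with g(k) = g(0): this means 58k ≡ 0 (mod 68), i.e. 68 ∣ 58k. Since gcd(58, 68) = 2, dividing through by 2 this holds exactly when 34 ∣ 29k, and as gcd(29, 34) = 1, exactly when 34 ∣ k.
The smallest positive such k is 34.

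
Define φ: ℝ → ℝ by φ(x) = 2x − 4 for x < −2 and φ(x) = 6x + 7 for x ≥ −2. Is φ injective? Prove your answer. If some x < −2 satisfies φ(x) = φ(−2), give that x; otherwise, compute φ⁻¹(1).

-1

Both pieces are strictly increasing (slopes 2 and 6), so each is injective on its own interval.
The left piece maps (−∞, −2) onto (−∞, −8); the right piece maps [−2, ∞) onto [−5, ∞).
These images are disjoint, so no value is attained by both pieces. So φ is injective.
Because the two images are disjoint, no x < −2 has φ(x) = φ(−2), so we compute φ⁻¹(1): 1 lies in [−5, ∞), so solve 6x + 7 = 1: x = (1 − 7)/6 = −1.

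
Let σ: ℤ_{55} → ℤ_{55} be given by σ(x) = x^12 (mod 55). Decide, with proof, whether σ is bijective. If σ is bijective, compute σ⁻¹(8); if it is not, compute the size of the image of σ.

σ(4): Repeated squaring mod 55: 4^1 ≡ 4, 4^2 ≡ 4² = 16, 4^4 ≡ 16² = 256 ≡ 36, 4^8 ≡ 36² = 1296 ≡ 31. Since 12 = 8 + 4, 4^12 ≡ 31·36: 31·36 = 1116 ≡ 16. So 4^12 ≡ 16 (mod 55).
σ(7): Repeated squaring mod 55: 7^1 ≡ 7, 7^2 ≡ 7² = 49, 7^4 ≡ 49² = 2401 ≡ 36, 7^8 ≡ 36² = 1296 ≡ 31. Since 12 = 8 + 4, 7^12 ≡ 31·36: 31·36 = 1116 ≡ 16. So 7^12 ≡ 16 (mod 55).
So σ(4) = σ(7) = 16 while 4 ≠ 7, hence σ is not injective, hence not bijective.
Since σ is not bijective, we determine |image(σ)|. Computing x^12 mod 55 for each x (by repeated squaring, reducing mod 55 at every step), the values σ(0), σ(1), …, σ(54) are: 0, 1, 26, 31, 16, 25, 36, 16, 31, 26, 45, 11, 1, 26, 31, 5, 36, 36, 16, 31, 15, 1, 11, 1, 26, 20, 16, 36, 36, 16, 20, 26, 1, 11, 1, 15, 31, 16, 36, 36, 5, 31, 26, 1, 11, 45, 26, 31, 16, 36, 25, 16, 31, 26, 1.
The distinct values are {0, 1, 5, 11, 15, 16, 20, 25, 26, 31, 36, 45}; there are 12 of them.

12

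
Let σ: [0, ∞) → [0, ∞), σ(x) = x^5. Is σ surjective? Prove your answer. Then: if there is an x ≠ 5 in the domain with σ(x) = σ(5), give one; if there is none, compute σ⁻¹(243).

For any y ∈ [0, ∞), x = y^{1/5} ∈ [0, ∞) gives σ(x) = y, so σ is surjective.
Since x ↦ x^5 is strictly increasing on [0, ∞), it is injective there, so no x ≠ 5 in the domain has σ(x) = σ(5). We therefore compute σ⁻¹(243) = 243^{1/5} = 3 (indeed 3^5 = 243).

3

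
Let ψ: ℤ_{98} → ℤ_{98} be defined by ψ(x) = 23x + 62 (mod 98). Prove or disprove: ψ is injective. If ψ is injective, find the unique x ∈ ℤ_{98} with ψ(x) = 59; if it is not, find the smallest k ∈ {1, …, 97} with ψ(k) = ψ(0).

51

Suppose ψ(s) = ψ(t) in ℤ_{98}. Then 23s + 62 ≡ 23t + 62 (mod 98), therefore 23(s − t) ≡ 0 (mod 98).
Since gcd(23, 98) = 1, 23 is invertible modulo 98, thus s − t ≡ 0 (mod 98), i.e. s = t.
Hence ψ is injective.
We now compute 23⁻¹ mod 98 explicitly. Euclid's algorithm: 98 = 4·23 + 6, 23 = 3·6 + 5, 6 = 1·5 + 1; back-substituting gives 1 = 81·23 − 19·98, so 23⁻¹ ≡ 81 (mod 98).
Since ψ is injective, we find ψ⁻¹(59): we need 23x ≡ 59 − 62 ≡ 95 (mod 98). Using 23⁻¹ = 81: x ≡ 81·95 = 7695 = 78·98 + 51, so x = 51.
Check: ψ(51) = 23·51 + 62 = 1235 = 12·98 + 59 ≡ 59 (mod 98).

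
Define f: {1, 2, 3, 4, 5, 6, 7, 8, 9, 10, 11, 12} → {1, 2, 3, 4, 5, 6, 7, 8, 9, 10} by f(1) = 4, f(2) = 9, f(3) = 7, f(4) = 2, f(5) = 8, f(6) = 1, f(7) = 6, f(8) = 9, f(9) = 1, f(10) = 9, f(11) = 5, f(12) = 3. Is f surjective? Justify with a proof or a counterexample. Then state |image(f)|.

9

No element maps to 10, so f is not surjective.
The image of f is {1, 2, 3, 4, 5, 6, 7, 8, 9}, which has 9 elements.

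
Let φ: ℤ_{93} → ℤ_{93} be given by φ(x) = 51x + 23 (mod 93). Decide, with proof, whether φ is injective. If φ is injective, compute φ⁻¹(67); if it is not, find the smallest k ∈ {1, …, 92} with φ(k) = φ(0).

We have gcd(51, 93) = 3 > 1. Taking u = 0 and v = 31: φ(0) = 23 and φ(31) = 51·31 + 23 = 1604 ≡ 23 (mod 93).
So φ(0) = φ(31) while 0 ≠ 31, thus φ is not injective.
Since φ is not injective, we find the least positive k with φ(k) = φ(0): this means 51k ≡ 0 (mod 93), i.e. 93 ∣ 51k. Since gcd(51, 93) = 3, dividing through by 3 this holds exactly when 31 ∣ 17k, and as gcd(17, 31) = 1, exactly when 31 ∣ k.
The smallest positive such k is 31.

31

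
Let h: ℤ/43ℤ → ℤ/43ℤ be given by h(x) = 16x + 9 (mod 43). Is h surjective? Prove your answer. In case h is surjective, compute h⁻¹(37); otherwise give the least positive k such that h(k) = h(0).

By definition, surjectivity means every element of the codomain has a preimage under h.
Since gcd(16, 43) = 1, 16 is invertible modulo 43. Euclid's algorithm: 43 = 2·16 + 11, 16 = 1·11 + 5, 11 = 2·5 + 1; back-substituting gives 1 = 35·16 − 13·43, so 16⁻¹ ≡ 35 (mod 43).
Then y ↦ 35(y − 9) is a two-sided inverse to h, so every y ∈ ℤ/43ℤ has a preimage.
Thus h is surjective.
Since h is surjective, we compute h⁻¹(37): solve 16x + 9 ≡ 37 (mod 43), i.e. 16x ≡ 28 (mod 43).
Multiplying by 16⁻¹ = 35 gives x ≡ 35·28 = 980 = 22·43 + 34 ≡ 34 (mod 43).
Check: h(34) = 16·34 + 9 = 553 = 12·43 + 37 ≡ 37 (mod 43).

34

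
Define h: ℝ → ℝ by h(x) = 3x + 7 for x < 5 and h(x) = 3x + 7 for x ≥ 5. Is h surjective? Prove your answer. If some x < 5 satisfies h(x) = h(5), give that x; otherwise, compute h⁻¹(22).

5

Both pieces are strictly increasing (slopes 3 and 3), so each is injective on its own interval.
The left piece maps (−∞, 5) onto (−∞, 22); the right piece maps [5, ∞) onto [22, ∞).
These images together cover ℝ, so h is surjective.
Because the two images are disjoint, no x < 5 has h(x) = h(5), so we compute h⁻¹(22): 22 lies in [22, ∞), so solve 3x + 7 = 22: x = (22 − 7)/3 = 5.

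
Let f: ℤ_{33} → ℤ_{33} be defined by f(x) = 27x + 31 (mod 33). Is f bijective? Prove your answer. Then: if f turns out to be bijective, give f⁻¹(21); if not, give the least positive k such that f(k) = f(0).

We have gcd(27, 33) = 3 > 1. Taking x_1 = 0 and x_2 = 11: f(0) = 31 and f(11) = 27·11 + 31 = 328 ≡ 31 (mod 33).
So f(0) = f(11) while 0 ≠ 11, hence f is not injective, hence not bijective.
Since f is not bijective, we find the least positive k with f(k) = f(0): this means 27k ≡ 0 (mod 33), i.e. 33 ∣ 27k. Since gcd(27, 33) = 3, dividing through by 3 this holds exactly when 11 ∣ 9k, and as gcd(9, 11) = 1, exactly when 11 ∣ k.
The smallest positive such k is 11.

11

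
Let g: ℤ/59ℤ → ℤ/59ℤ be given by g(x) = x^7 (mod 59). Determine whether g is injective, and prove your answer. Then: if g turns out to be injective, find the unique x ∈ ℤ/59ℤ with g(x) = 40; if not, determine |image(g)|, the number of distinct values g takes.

6

Since 59 is prime, the nonzero elements of ℤ/59ℤ form a cyclic group of order 58.
As gcd(7, 58) = 1, raising to the 7th power is a bijection on this group: if u^7 ≡ v^7 then (uv^{−1})^7 = 1, and the only element of order dividing gcd(7, 58) = 1 is 1, so u = v.
With g(0) = 0 this makes g injective on all of ℤ/59ℤ, hence bijective (finite equal-size domain and codomain). In particular g is injective.
Since g is injective, we find the preimage of 40. The inverse of x ↦ x^7 on (ℤ/59ℤ)^× is x ↦ x^25, because 7·25 = 175 = 3·58 + 1 ≡ 1 (mod 58) and x^{58} = 1 for x ≠ 0 (Fermat). So g⁻¹(40) = 40^25 mod 59.
Repeated squaring mod 59: 40^1 ≡ 40, 40^2 ≡ 40² = 1600 ≡ 7, 40^4 ≡ 7² = 49, 40^8 ≡ 49² = 2401 ≡ 41, 40^16 ≡ 41² = 1681 ≡ 29. Since 25 = 16 + 8 + 1, 40^25 ≡ 29·41·40: 29·41 = 1189 ≡ 9, then 9·40 = 360 ≡ 6. So 40^25 ≡ 6 (mod 59).
Hence g⁻¹(40) = 6.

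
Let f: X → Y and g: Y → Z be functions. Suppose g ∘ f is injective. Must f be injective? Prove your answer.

Suppose f(a) = f(b). Applying g: (g ∘ f)(a) = (g ∘ f)(b). Since g ∘ f is injective, a = b. Hence f is injective.

injective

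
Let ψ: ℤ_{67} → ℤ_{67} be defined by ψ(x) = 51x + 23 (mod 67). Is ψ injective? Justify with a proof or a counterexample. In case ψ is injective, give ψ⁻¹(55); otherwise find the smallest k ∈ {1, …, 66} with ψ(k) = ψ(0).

If ψ(a) = ψ(b), then 51a ≡ 51b (mod 67). Because gcd(51, 67) = 1, we may cancel 51 to get a ≡ b (mod 67).
Hence ψ is injective.
We now compute 51⁻¹ mod 67 explicitly. Euclid's algorithm: 67 = 1·51 + 16, 51 = 3·16 + 3, 16 = 5·3 + 1; back-substituting gives 1 = 46·51 − 35·67, so 51⁻¹ ≡ 46 (mod 67).
Since ψ is injective, we compute ψ⁻¹(55): solve 51x + 23 ≡ 55 (mod 67), i.e. 51x ≡ 32 (mod 67).
Multiplying by 51⁻¹ = 46 gives x ≡ 46·32 = 1472 = 21·67 + 65 ≡ 65 (mod 67).
Check: ψ(65) = 51·65 + 23 = 3338 = 49·67 + 55 ≡ 55 (mod 67).

65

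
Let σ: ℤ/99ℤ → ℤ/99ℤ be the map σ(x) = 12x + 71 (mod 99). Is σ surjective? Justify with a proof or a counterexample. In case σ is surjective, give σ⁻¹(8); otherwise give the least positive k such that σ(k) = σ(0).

33

Recall that σ is surjective if every y in the codomain equals σ(x) for some x in the domain.
Since gcd(12, 99) = 3, we have 12x ≡ 0 (mod 3) for all x, so σ(x) ≡ 2 (mod 3).
But 0 ≢ 2 (mod 3), so 0 ∈ ℤ/99ℤ has no preimage. Hence σ is not surjective.
Since σ is not surjective, we find the least positive k with σ(k) = σ(0): this means 12k ≡ 0 (mod 99), i.e. 99 ∣ 12k. Since gcd(12, 99) = 3, dividing through by 3 this holds exactly when 33 ∣ 4k, and as gcd(4, 33) = 1, exactly when 33 ∣ k.
The smallest positive such k is 33.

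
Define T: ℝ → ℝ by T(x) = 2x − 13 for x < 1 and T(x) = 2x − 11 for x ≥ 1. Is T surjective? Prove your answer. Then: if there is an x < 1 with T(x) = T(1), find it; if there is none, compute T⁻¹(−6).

Both pieces are strictly increasing (slopes 2 and 2), so each is injective on its own interval.
The left piece maps (−∞, 1) onto (−∞, −11); the right piece maps [1, ∞) onto [−9, ∞).
The union (−∞, −11) ∪ [−9, ∞) omits the interval between −11 and −9; in particular −11 has no preimage. So T is not surjective.
Because the two images are disjoint, no x < 1 has T(x) = T(1), so we compute T⁻¹(−6): −6 lies in [−9, ∞), so solve 2x − 11 = −6: x = (−6 + 11)/2 = 5/2.

5/2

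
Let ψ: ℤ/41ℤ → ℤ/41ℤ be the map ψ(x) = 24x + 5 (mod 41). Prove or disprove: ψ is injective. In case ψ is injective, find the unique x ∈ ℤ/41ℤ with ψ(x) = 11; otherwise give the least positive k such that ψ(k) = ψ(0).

If ψ(s) = ψ(t), then 24s ≡ 24t (mod 41). Because gcd(24, 41) = 1, we may cancel 24 to get s ≡ t (mod 41).
Hence ψ is injective.
We now compute 24⁻¹ mod 41 explicitly. Euclid's algorithm: 41 = 1·24 + 17, 24 = 1·17 + 7, 17 = 2·7 + 3, 7 = 2·3 + 1; back-substituting gives 1 = 12·24 − 7·41, so 24⁻¹ ≡ 12 (mod 41).
Since ψ is injective, we find ψ⁻¹(11): we need 24x ≡ 11 − 5 ≡ 6 (mod 41). Using 24⁻¹ = 12: x ≡ 12·6 = 72 = 1·41 + 31, so x = 31.
Check: ψ(31) = 24·31 + 5 = 749 = 18·41 + 11 ≡ 11 (mod 41).

31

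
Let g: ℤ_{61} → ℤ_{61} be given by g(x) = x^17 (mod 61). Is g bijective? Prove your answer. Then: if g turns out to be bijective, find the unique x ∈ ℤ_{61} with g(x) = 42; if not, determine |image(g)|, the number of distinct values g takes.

15

Since 61 is prime, the nonzero elements of ℤ_{61} form a cyclic group of order 60.
As gcd(17, 60) = 1, raising to the 17th power is a bijection on this group: if s^17 ≡ t^17 then (st^{−1})^17 = 1, and the only element of order dividing gcd(17, 60) = 1 is 1, so s = t.
With g(0) = 0 this makes g injective on all of ℤ_{61}, hence bijective (finite equal-size domain and codomain). In particular g is bijective.
Since g is bijective, we find the preimage of 42. The inverse of x ↦ x^17 on (ℤ_{61})^× is x ↦ x^53, because 17·53 = 901 = 15·60 + 1 ≡ 1 (mod 60) and x^{60} = 1 for x ≠ 0 (Fermat). So g⁻¹(42) = 42^53 mod 61.
Repeated squaring mod 61: 42^1 ≡ 42, 42^2 ≡ 42² = 1764 ≡ 56, 42^4 ≡ 56² = 3136 ≡ 25, 42^8 ≡ 25² = 625 ≡ 15, 42^16 ≡ 15² = 225 ≡ 42, 42^32 ≡ 42² = 1764 ≡ 56. Since 53 = 32 + 16 + 4 + 1, 42^53 ≡ 56·42·25·42: 56·42 = 2352 ≡ 34, then 34·25 = 850 ≡ 57, then 57·42 = 2394 ≡ 15. So 42^53 ≡ 15 (mod 61).
Hence g⁻¹(42) = 15.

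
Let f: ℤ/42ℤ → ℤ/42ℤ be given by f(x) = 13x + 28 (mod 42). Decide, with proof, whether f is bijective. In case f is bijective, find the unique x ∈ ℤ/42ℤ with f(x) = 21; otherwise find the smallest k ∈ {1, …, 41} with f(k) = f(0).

Recall that f is injective when f(s) = f(t) forces s = t.
If f(s) = f(t), then 13s ≡ 13t (mod 42). Because gcd(13, 42) = 1, we may cancel 13 to get s ≡ t (mod 42).
We now compute 13⁻¹ mod 42 explicitly. Euclid's algorithm: 42 = 3·13 + 3, 13 = 4·3 + 1; back-substituting gives 1 = 13·13 − 4·42, so 13⁻¹ ≡ 13 (mod 42).
Then y ↦ 13(y − 28) is a two-sided inverse to f, so every y ∈ ℤ/42ℤ has a preimage.
Hence f is bijective.
Since f is bijective, we find f⁻¹(21): we need 13x ≡ 21 − 28 ≡ 35 (mod 42). Using 13⁻¹ = 13: x ≡ 13·35 = 455 = 10·42 + 35, so x = 35.
Check: f(35) = 13·35 + 28 = 483 = 11·42 + 21 ≡ 21 (mod 42).

35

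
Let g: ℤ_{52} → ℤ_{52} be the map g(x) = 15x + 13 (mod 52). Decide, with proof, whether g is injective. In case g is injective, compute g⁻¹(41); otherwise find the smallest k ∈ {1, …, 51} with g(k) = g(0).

Recall that injectivity means: for all s, t in the domain, g(s) = g(t) implies s = t.
If g(s) = g(t), then 15s ≡ 15t (mod 52). Because gcd(15, 52) = 1, we may cancel 15 to get s ≡ t (mod 52).
Hence g is injective.
We now compute 15⁻¹ mod 52 explicitly. Euclid's algorithm: 52 = 3·15 + 7, 15 = 2·7 + 1; back-substituting gives 1 = 7·15 − 2·52, so 15⁻¹ ≡ 7 (mod 52).
Since g is injective, we compute g⁻¹(41): solve 15x + 13 ≡ 41 (mod 52), i.e. 15x ≡ 28 (mod 52).
Multiplying by 15⁻¹ = 7 gives x ≡ 7·28 = 196 = 3·52 + 40 ≡ 40 (mod 52).
Check: g(40) = 15·40 + 13 = 613 = 11·52 + 41 ≡ 41 (mod 52).

40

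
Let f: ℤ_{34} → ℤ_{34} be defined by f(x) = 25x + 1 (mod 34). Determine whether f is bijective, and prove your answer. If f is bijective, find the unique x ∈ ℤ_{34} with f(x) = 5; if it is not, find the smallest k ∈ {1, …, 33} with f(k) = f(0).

26

If f(a) = f(b), then 25a ≡ 25b (mod 34). Because gcd(25, 34) = 1, we may cancel 25 to get a ≡ b (mod 34).
We now compute 25⁻¹ mod 34 explicitly. Euclid's algorithm: 34 = 1·25 + 9, 25 = 2·9 + 7, 9 = 1·7 + 2, 7 = 3·2 + 1; back-substituting gives 1 = 15·25 − 11·34, so 25⁻¹ ≡ 15 (mod 34).
Then y ↦ 15(y − 1) is a two-sided inverse to f, so every y ∈ ℤ_{34} has a preimage.
Therefore f is bijective.
Since f is bijective, we compute f⁻¹(5): solve 25x + 1 ≡ 5 (mod 34), i.e. 25x ≡ 4 (mod 34).
Multiplying by 25⁻¹ = 15 gives x ≡ 15·4 = 60 = 1·34 + 26 ≡ 26 (mod 34).
Check: f(26) = 25·26 + 1 = 651 = 19·34 + 5 ≡ 5 (mod 34).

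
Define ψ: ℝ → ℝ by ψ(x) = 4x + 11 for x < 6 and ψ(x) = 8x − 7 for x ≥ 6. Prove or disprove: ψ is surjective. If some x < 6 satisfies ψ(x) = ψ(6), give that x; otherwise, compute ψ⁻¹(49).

Both pieces are strictly increasing (slopes 4 and 8), so each is injective on its own interval.
The left piece maps (−∞, 6) onto (−∞, 35); the right piece maps [6, ∞) onto [41, ∞).
The union (−∞, 35) ∪ [41, ∞) omits the interval between 35 and 41; in particular 35 has no preimage. So ψ is not surjective.
Because the two images are disjoint, no x < 6 has ψ(x) = ψ(6), so we compute ψ⁻¹(49): 49 lies in [41, ∞), so solve 8x − 7 = 49: x = (49 + 7)/8 = 7.

7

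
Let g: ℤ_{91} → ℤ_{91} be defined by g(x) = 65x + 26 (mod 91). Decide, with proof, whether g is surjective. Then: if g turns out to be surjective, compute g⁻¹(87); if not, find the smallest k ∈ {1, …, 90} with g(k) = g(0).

7

Since gcd(65, 91) = 13, we have 65x ≡ 0 (mod 13) for all x, so g(x) ≡ 0 (mod 13).
But 1 ≢ 0 (mod 13), so 1 ∈ ℤ_{91} has no preimage. Therefore g is not surjective.
Since g is not surjective, we find the least positive k with g(k) = g(0): this means 65k ≡ 0 (mod 91), i.e. 91 ∣ 65k. Since gcd(65, 91) = 13, dividing through by 13 this holds exactly when 7 ∣ 5k, and as gcd(5, 7) = 1, exactly when 7 ∣ k.
The smallest positive such k is 7.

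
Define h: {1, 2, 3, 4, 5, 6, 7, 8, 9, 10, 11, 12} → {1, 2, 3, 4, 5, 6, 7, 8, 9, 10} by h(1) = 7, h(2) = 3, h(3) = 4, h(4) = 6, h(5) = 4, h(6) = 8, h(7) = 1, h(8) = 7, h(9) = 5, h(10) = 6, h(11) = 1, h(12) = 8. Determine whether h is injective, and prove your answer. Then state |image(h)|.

7

h(3) = 4 = h(5) with 3 ≠ 5, so h is not injective.
The image of h is {1, 3, 4, 5, 6, 7, 8}, which has 7 elements.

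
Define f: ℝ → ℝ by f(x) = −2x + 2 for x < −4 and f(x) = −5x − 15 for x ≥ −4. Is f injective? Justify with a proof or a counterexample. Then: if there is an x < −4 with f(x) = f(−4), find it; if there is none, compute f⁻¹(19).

Both pieces are strictly decreasing (slopes −2 and −5), so each is injective on its own interval.
The left piece maps (−∞, −4) onto (10, ∞); the right piece maps [−4, ∞) onto (−∞, 5].
These images are disjoint, so no value is attained by both pieces. Thus f is injective.
Because the two images are disjoint, no x < −4 has f(x) = f(−4), so we compute f⁻¹(19): 19 lies in (10, ∞), so solve −2x + 2 = 19: x = (19 − 2)/(−2) = −17/2.

-17/2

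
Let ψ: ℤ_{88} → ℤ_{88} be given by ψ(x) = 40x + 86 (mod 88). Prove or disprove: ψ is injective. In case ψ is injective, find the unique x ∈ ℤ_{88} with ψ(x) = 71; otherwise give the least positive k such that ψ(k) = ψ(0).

We have gcd(40, 88) = 8 > 1. Taking s = 0 and t = 11: ψ(0) = 86 and ψ(11) = 40·11 + 86 = 526 ≡ 86 (mod 88).
So ψ(0) = ψ(11) while 0 ≠ 11, hence ψ is not injective.
Since ψ is not injective, we find the least positive k with ψ(k) = ψ(0): this means 40k ≡ 0 (mod 88), i.e. 88 ∣ 40k. Since gcd(40, 88) = 8, dividing through by 8 this holds exactly when 11 ∣ 5k, and as gcd(5, 11) = 1, exactly when 11 ∣ k.
The smallest positive such k is 11.

11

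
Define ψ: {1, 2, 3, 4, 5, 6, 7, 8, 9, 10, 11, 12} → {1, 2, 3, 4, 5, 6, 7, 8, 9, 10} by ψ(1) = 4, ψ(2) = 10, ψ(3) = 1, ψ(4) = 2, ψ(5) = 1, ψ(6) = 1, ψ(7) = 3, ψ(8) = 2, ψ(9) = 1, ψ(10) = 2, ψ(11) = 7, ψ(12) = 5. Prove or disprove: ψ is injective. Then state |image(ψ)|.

7

ψ(3) = 1 = ψ(5) with 3 ≠ 5, so ψ is not injective.
The image of ψ is {1, 2, 3, 4, 5, 7, 10}, which has 7 elements.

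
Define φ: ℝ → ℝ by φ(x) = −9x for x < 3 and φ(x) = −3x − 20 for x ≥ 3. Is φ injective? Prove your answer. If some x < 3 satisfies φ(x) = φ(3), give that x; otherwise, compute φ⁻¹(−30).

Both pieces are strictly decreasing (slopes −9 and −3), so each is injective on its own interval.
The left piece maps (−∞, 3) onto (−27, ∞); the right piece maps [3, ∞) onto (−∞, −29].
These images are disjoint, so no value is attained by both pieces. Thus φ is injective.
Because the two images are disjoint, no x < 3 has φ(x) = φ(3), so we compute φ⁻¹(−30): −30 lies in (−∞, −29], so solve −3x − 20 = −30: x = (−30 + 20)/(−3) = 10/3.

10/3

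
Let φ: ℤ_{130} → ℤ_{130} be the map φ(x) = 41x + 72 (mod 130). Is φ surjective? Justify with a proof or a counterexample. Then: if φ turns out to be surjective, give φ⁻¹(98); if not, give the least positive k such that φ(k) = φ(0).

Since gcd(41, 130) = 1, 41 is invertible modulo 130. Euclid's algorithm: 130 = 3·41 + 7, 41 = 5·7 + 6, 7 = 1·6 + 1; back-substituting gives 1 = 111·41 − 35·130, so 41⁻¹ ≡ 111 (mod 130).
Then y ↦ 111(y − 72) is a two-sided inverse to φ, so every y ∈ ℤ_{130} has a preimage.
So φ is surjective.
Since φ is surjective, we find φ⁻¹(98): we need 41x ≡ 98 − 72 ≡ 26 (mod 130). Using 41⁻¹ = 111: x ≡ 111·26 = 2886 = 22·130 + 26, so x = 26.
Check: φ(26) = 41·26 + 72 = 1138 = 8·130 + 98 ≡ 98 (mod 130).

26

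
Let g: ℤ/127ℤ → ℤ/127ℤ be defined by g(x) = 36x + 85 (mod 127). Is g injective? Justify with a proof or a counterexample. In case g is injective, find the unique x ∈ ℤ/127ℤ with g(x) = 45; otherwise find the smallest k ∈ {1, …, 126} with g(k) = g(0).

13

Suppose g(u) = g(v) in ℤ/127ℤ. Then 36u + 85 ≡ 36v + 85 (mod 127), therefore 36(u − v) ≡ 0 (mod 127).
Since gcd(36, 127) = 1, 36 is invertible modulo 127, so u − v ≡ 0 (mod 127), i.e. u = v.
Therefore g is injective.
We now compute 36⁻¹ mod 127 explicitly. Euclid's algorithm: 127 = 3·36 + 19, 36 = 1·19 + 17, 19 = 1·17 + 2, 17 = 8·2 + 1; back-substituting gives 1 = 60·36 − 17·127, so 36⁻¹ ≡ 60 (mod 127).
Since g is injective, we compute g⁻¹(45): solve 36x + 85 ≡ 45 (mod 127), i.e. 36x ≡ 87 (mod 127).
Multiplying by 36⁻¹ = 60 gives x ≡ 60·87 = 5220 = 41·127 + 13 ≡ 13 (mod 127).
Check: g(13) = 36·13 + 85 = 553 = 4·127 + 45 ≡ 45 (mod 127).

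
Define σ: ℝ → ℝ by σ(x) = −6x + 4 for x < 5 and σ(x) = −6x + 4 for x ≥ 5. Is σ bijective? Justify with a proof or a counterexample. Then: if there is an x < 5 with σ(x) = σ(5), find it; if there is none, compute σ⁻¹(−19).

23/6

Both pieces are strictly decreasing (slopes −6 and −6), so each is injective on its own interval.
The left piece maps (−∞, 5) onto (−26, ∞); the right piece maps [5, ∞) onto (−∞, −26].
Since −26 = −26, the images partition ℝ: σ is injective and surjective, hence bijective.
Because the two images are disjoint, no x < 5 has σ(x) = σ(5), so we compute σ⁻¹(−19): −19 lies in (−26, ∞), so solve −6x + 4 = −19: x = (−19 − 4)/(−6) = 23/6.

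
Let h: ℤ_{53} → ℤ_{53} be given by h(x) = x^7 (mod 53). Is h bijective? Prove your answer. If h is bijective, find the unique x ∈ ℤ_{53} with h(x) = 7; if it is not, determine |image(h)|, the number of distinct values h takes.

Since 53 is prime, the nonzero elements of ℤ_{53} form a cyclic group of order 52.
As gcd(7, 52) = 1, raising to the 7th power is a bijection on this group: if x_1^7 ≡ x_2^7 then (x_1x_2^{−1})^7 = 1, and the only element of order dividing gcd(7, 52) = 1 is 1, so x_1 = x_2.
With h(0) = 0 this makes h injective on all of ℤ_{53}, hence bijective (finite equal-size domain and codomain). In particular h is bijective.
Since h is bijective, we find the preimage of 7. The inverse of x ↦ x^7 on (ℤ_{53})^× is x ↦ x^15, because 7·15 = 105 = 2·52 + 1 ≡ 1 (mod 52) and x^{52} = 1 for x ≠ 0 (Fermat). So h⁻¹(7) = 7^15 mod 53.
Repeated squaring mod 53: 7^1 ≡ 7, 7^2 ≡ 7² = 49, 7^4 ≡ 49² = 2401 ≡ 16, 7^8 ≡ 16² = 256 ≡ 44. Since 15 = 8 + 4 + 2 + 1, 7^15 ≡ 44·16·49·7: 44·16 = 704 ≡ 15, then 15·49 = 735 ≡ 46, then 46·7 = 322 ≡ 4. So 7^15 ≡ 4 (mod 53).
Hence h⁻¹(7) = 4.

4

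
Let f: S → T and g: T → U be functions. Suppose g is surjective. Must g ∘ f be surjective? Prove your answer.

not surjective

No. Take S = {0}, T = U = {0, 1, 2, 3, 4, 5}, f(0) = 0, and g = identity (surjective).
Then (g ∘ f)(0) = 0, and 5 ∈ U has no preimage under g ∘ f, so g ∘ f is not surjective.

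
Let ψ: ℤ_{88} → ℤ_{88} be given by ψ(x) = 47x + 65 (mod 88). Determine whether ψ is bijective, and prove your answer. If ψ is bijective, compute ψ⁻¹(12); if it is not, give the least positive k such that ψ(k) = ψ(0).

85

If ψ(s) = ψ(t), then 47s ≡ 47t (mod 88). Because gcd(47, 88) = 1, we may cancel 47 to get s ≡ t (mod 88).
We now compute 47⁻¹ mod 88 explicitly. Euclid's algorithm: 88 = 1·47 + 41, 47 = 1·41 + 6, 41 = 6·6 + 5, 6 = 1·5 + 1; back-substituting gives 1 = 15·47 − 8·88, so 47⁻¹ ≡ 15 (mod 88).
For any y ∈ ℤ_{88}, x = 15(y − 65) mod 88 satisfies ψ(x) = 47·15(y − 65) + 65 ≡ y (since 47·15 ≡ 1 mod 88). So every y has a preimage.
Therefore ψ is bijective.
Since ψ is bijective, we find ψ⁻¹(12): we need 47x ≡ 12 − 65 ≡ 35 (mod 88). Using 47⁻¹ = 15: x ≡ 15·35 = 525 = 5·88 + 85, so x = 85.
Check: ψ(85) = 47·85 + 65 = 4060 = 46·88 + 12 ≡ 12 (mod 88).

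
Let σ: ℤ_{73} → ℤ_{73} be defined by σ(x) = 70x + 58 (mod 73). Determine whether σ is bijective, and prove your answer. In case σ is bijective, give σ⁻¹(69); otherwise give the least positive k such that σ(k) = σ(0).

45

Recall that injectivity means: for all a, b in the domain, σ(a) = σ(b) implies a = b.
Suppose σ(a) = σ(b) in ℤ_{73}. Then 70a + 58 ≡ 70b + 58 (mod 73), thus 70(a − b) ≡ 0 (mod 73).
Since gcd(70, 73) = 1, 70 is invertible modulo 73, thus a − b ≡ 0 (mod 73), i.e. a = b.
We now compute 70⁻¹ mod 73 explicitly. Euclid's algorithm: 73 = 1·70 + 3, 70 = 23·3 + 1; back-substituting gives 1 = 24·70 − 23·73, so 70⁻¹ ≡ 24 (mod 73).
Then y ↦ 24(y − 58) is a two-sided inverse to σ, so every y ∈ ℤ_{73} has a preimage.
Hence σ is bijective.
Since σ is bijective, we compute σ⁻¹(69): solve 70x + 58 ≡ 69 (mod 73), i.e. 70x ≡ 11 (mod 73).
Multiplying by 70⁻¹ = 24 gives x ≡ 24·11 = 264 = 3·73 + 45 ≡ 45 (mod 73).
Check: σ(45) = 70·45 + 58 = 3208 = 43·73 + 69 ≡ 69 (mod 73).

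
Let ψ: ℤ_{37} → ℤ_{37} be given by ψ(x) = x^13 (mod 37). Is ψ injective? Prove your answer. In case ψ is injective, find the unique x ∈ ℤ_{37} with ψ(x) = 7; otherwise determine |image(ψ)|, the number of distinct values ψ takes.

34

Since 37 is prime, the nonzero elements of ℤ_{37} form a cyclic group of order 36.
As gcd(13, 36) = 1, raising to the 13th power is a bijection on this group: if u^13 ≡ v^13 then (uv^{−1})^13 = 1, and the only element of order dividing gcd(13, 36) = 1 is 1, so u = v.
With ψ(0) = 0 this makes ψ injective on all of ℤ_{37}, hence bijective (finite equal-size domain and codomain). In particular ψ is injective.
Since ψ is injective, we find the preimage of 7. The inverse of x ↦ x^13 on (ℤ_{37})^× is x ↦ x^25, because 13·25 = 325 = 9·36 + 1 ≡ 1 (mod 36) and x^{36} = 1 for x ≠ 0 (Fermat). So ψ⁻¹(7) = 7^25 mod 37.
Repeated squaring mod 37: 7^1 ≡ 7, 7^2 ≡ 7² = 49 ≡ 12, 7^4 ≡ 12² = 144 ≡ 33, 7^8 ≡ 33² = 1089 ≡ 16, 7^16 ≡ 16² = 256 ≡ 34. Since 25 = 16 + 8 + 1, 7^25 ≡ 34·16·7: 34·16 = 544 ≡ 26, then 26·7 = 182 ≡ 34. So 7^25 ≡ 34 (mod 37).
Hence ψ⁻¹(7) = 34.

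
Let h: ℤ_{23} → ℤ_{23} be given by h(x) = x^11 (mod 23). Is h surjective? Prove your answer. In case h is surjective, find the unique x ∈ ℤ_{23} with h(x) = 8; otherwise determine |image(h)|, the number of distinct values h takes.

h(1) = 1^11 = 1.
h(2): Repeated squaring mod 23: 2^1 ≡ 2, 2^2 ≡ 2² = 4, 2^4 ≡ 4² = 16, 2^8 ≡ 16² = 256 ≡ 3. Since 11 = 8 + 2 + 1, 2^11 ≡ 3·4·2: 3·4 = 12, then 12·2 = 24 ≡ 1. So 2^11 ≡ 1 (mod 23).
So h(1) = h(2) = 1 while 1 ≠ 2, therefore h is not injective.
A non-injective map from the 23-element set ℤ_{23} to itself takes at most 22 distinct values, so it cannot be surjective. Hence h is not surjective.
Since h is not surjective, we determine |image(h)|. Computing x^11 mod 23 for each x (by repeated squaring, reducing mod 23 at every step), the values h(0), h(1), …, h(22) are: 0, 1, 1, 1, 1, 22, 1, 22, 1, 1, 22, 22, 1, 1, 22, 22, 1, 22, 1, 22, 22, 22, 22.
The distinct values are {0, 1, 22}; there are 3 of them.

3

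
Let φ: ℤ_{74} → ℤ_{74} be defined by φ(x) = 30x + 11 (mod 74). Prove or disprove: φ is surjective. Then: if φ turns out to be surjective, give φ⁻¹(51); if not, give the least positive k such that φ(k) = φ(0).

37

By definition, surjectivity means every element of the codomain has a preimage under φ.
Since gcd(30, 74) = 2, we have 30x ≡ 0 (mod 2) for all x, so φ(x) ≡ 1 (mod 2).
But 0 ≢ 1 (mod 2), so 0 ∈ ℤ_{74} has no preimage. So φ is not surjective.
Since φ is not surjective, we find the least positive k with φ(k) = φ(0): this means 30k ≡ 0 (mod 74), i.e. 74 ∣ 30k. Since gcd(30, 74) = 2, dividing through by 2 this holds exactly when 37 ∣ 15k, and as gcd(15, 37) = 1, exactly when 37 ∣ k.
The smallest positive such k is 37.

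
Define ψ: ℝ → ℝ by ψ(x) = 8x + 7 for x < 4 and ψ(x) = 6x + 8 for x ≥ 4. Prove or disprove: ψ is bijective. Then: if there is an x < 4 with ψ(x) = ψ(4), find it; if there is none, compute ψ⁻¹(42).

25/8

Both pieces are strictly increasing (slopes 8 and 6), so each is injective on its own interval.
The left piece maps (−∞, 4) onto (−∞, 39); the right piece maps [4, ∞) onto [32, ∞).
These images overlap. In particular ψ(4) = 32 (right piece), and solving 8x + 7 = 32 on the left piece gives x = 25/8 < 4.
So ψ(25/8) = ψ(4) with 25/8 ≠ 4, and ψ is not injective, hence not bijective. This x = 25/8 is the requested value below 4.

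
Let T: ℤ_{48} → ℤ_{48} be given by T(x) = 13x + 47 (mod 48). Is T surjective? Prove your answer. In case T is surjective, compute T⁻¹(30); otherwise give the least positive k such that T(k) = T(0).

By definition, surjectivity means every element of the codomain has a preimage under T.
Since gcd(13, 48) = 1, 13 is invertible modulo 48. Euclid's algorithm: 48 = 3·13 + 9, 13 = 1·9 + 4, 9 = 2·4 + 1; back-substituting gives 1 = 37·13 − 10·48, so 13⁻¹ ≡ 37 (mod 48).
Then y ↦ 37(y − 47) is a two-sided inverse to T, so every y ∈ ℤ_{48} has a preimage.
Therefore T is surjective.
Since T is surjective, we compute T⁻¹(30): solve 13x + 47 ≡ 30 (mod 48), i.e. 13x ≡ 31 (mod 48).
Multiplying by 13⁻¹ = 37 gives x ≡ 37·31 = 1147 = 23·48 + 43 ≡ 43 (mod 48).
Check: T(43) = 13·43 + 47 = 606 = 12·48 + 30 ≡ 30 (mod 48).

43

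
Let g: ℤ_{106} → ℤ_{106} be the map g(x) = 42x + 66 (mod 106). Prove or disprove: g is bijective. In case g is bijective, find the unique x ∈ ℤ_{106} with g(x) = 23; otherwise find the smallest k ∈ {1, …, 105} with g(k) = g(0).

53

We have gcd(42, 106) = 2 > 1. Taking x_1 = 0 and x_2 = 53: g(0) = 66 and g(53) = 42·53 + 66 = 2292 ≡ 66 (mod 106).
So g(0) = g(53) while 0 ≠ 53, thus g is not injective, hence not bijective.
Since g is not bijective, we find the least positive k with g(k) = g(0): this means 42k ≡ 0 (mod 106), i.e. 106 ∣ 42k. Since gcd(42, 106) = 2, dividing through by 2 this holds exactly when 53 ∣ 21k, and as gcd(21, 53) = 1, exactly when 53 ∣ k.
The smallest positive such k is 53.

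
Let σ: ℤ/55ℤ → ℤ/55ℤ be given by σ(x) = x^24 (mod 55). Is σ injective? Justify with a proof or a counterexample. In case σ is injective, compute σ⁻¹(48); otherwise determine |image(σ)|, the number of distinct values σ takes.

σ(4): Repeated squaring mod 55: 4^1 ≡ 4, 4^2 ≡ 4² = 16, 4^4 ≡ 16² = 256 ≡ 36, 4^8 ≡ 36² = 1296 ≡ 31, 4^16 ≡ 31² = 961 ≡ 26. Since 24 = 16 + 8, 4^24 ≡ 26·31: 26·31 = 806 ≡ 36. So 4^24 ≡ 36 (mod 55).
σ(7): Repeated squaring mod 55: 7^1 ≡ 7, 7^2 ≡ 7² = 49, 7^4 ≡ 49² = 2401 ≡ 36, 7^8 ≡ 36² = 1296 ≡ 31, 7^16 ≡ 31² = 961 ≡ 26. Since 24 = 16 + 8, 7^24 ≡ 26·31: 26·31 = 806 ≡ 36. So 7^24 ≡ 36 (mod 55).
So σ(4) = σ(7) = 36 while 4 ≠ 7, therefore σ is not injective.
Since σ is not injective, we determine |image(σ)|. Computing x^24 mod 55 for each x (by repeated squaring, reducing mod 55 at every step), the values σ(0), σ(1), …, σ(54) are: 0, 1, 16, 26, 36, 20, 31, 36, 26, 16, 45, 11, 1, 16, 26, 25, 31, 31, 36, 26, 5, 1, 11, 1, 16, 15, 36, 31, 31, 36, 15, 16, 1, 11, 1, 5, 26, 36, 31, 31, 25, 26, 16, 1, 11, 45, 16, 26, 36, 31, 20, 36, 26, 16, 1.
The distinct values are {0, 1, 5, 11, 15, 16, 20, 25, 26, 31, 36, 45}; there are 12 of them.

12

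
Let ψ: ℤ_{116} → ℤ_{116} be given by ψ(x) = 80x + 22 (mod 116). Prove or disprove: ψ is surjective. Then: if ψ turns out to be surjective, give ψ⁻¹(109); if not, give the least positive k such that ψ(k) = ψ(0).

By definition, ψ is surjective if every y in the codomain equals ψ(x) for some x in the domain.
Since gcd(80, 116) = 4, we have 80x ≡ 0 (mod 4) for all x, so ψ(x) ≡ 2 (mod 4).
But 0 ≢ 2 (mod 4), so 0 ∈ ℤ_{116} has no preimage. So ψ is not surjective.
Since ψ is not surjective, we find the least positive k with ψ(k) = ψ(0): this means 80k ≡ 0 (mod 116), i.e. 116 ∣ 80k. Since gcd(80, 116) = 4, dividing through by 4 this holds exactly when 29 ∣ 20k, and as gcd(20, 29) = 1, exactly when 29 ∣ k.
The smallest positive such k is 29.

29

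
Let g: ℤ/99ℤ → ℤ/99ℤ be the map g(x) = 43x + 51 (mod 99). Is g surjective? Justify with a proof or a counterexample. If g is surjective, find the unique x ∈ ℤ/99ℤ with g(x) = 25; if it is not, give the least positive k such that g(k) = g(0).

Recall that surjectivity means every element of the codomain has a preimage under g.
Since gcd(43, 99) = 1, 43 is invertible modulo 99. Euclid's algorithm: 99 = 2·43 + 13, 43 = 3·13 + 4, 13 = 3·4 + 1; back-substituting gives 1 = 76·43 − 33·99, so 43⁻¹ ≡ 76 (mod 99).
Then y ↦ 76(y − 51) is a two-sided inverse to g, so every y ∈ ℤ/99ℤ has a preimage.
Thus g is surjective.
Since g is surjective, we find g⁻¹(25): we need 43x ≡ 25 − 51 ≡ 73 (mod 99). Using 43⁻¹ = 76: x ≡ 76·73 = 5548 = 56·99 + 4, so x = 4.
Check: g(4) = 43·4 + 51 = 223 = 2·99 + 25 ≡ 25 (mod 99).

4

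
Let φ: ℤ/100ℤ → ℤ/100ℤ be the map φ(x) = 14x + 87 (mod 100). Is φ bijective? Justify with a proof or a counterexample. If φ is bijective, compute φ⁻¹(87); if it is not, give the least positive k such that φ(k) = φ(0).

Recall: φ is injective when φ(s) = φ(t) forces s = t.
We have gcd(14, 100) = 2 > 1. Taking s = 0 and t = 50: φ(0) = 87 and φ(50) = 14·50 + 87 = 787 ≡ 87 (mod 100).
So φ(0) = φ(50) while 0 ≠ 50, so φ is not injective, hence not bijective.
Since φ is not bijective, we find the least positive k with φ(k) = φ(0): this means 14k ≡ 0 (mod 100), i.e. 100 ∣ 14k. Since gcd(14, 100) = 2, dividing through by 2 this holds exactly when 50 ∣ 7k, and as gcd(7, 50) = 1, exactly when 50 ∣ k.
The smallest positive such k is 50.

50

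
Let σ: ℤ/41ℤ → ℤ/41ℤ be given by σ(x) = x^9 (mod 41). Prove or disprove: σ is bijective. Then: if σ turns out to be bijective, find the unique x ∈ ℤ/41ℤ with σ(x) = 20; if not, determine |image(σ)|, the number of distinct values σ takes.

2

Since 41 is prime, the nonzero elements of ℤ/41ℤ form a cyclic group of order 40.
As gcd(9, 40) = 1, raising to the 9th power is a bijection on this group: if s^9 ≡ t^9 then (st^{−1})^9 = 1, and the only element of order dividing gcd(9, 40) = 1 is 1, so s = t.
With σ(0) = 0 this makes σ injective on all of ℤ/41ℤ, hence bijective (finite equal-size domain and codomain). In particular σ is bijective.
Since σ is bijective, we find the preimage of 20. The inverse of x ↦ x^9 on (ℤ/41ℤ)^× is x ↦ x^9, because 9·9 = 81 = 2·40 + 1 ≡ 1 (mod 40) and x^{40} = 1 for x ≠ 0 (Fermat). So σ⁻¹(20) = 20^9 mod 41.
Repeated squaring mod 41: 20^1 ≡ 20, 20^2 ≡ 20² = 400 ≡ 31, 20^4 ≡ 31² = 961 ≡ 18, 20^8 ≡ 18² = 324 ≡ 37. Since 9 = 8 + 1, 20^9 ≡ 37·20: 37·20 = 740 ≡ 2. So 20^9 ≡ 2 (mod 41).
Hence σ⁻¹(20) = 2.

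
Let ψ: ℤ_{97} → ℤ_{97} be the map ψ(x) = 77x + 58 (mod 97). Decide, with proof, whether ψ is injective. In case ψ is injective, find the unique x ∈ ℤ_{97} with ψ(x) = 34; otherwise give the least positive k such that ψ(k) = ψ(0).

Suppose ψ(u) = ψ(v) in ℤ_{97}. Then 77u + 58 ≡ 77v + 58 (mod 97), therefore 77(u − v) ≡ 0 (mod 97).
Since gcd(77, 97) = 1, 77 is invertible modulo 97, hence u − v ≡ 0 (mod 97), i.e. u = v.
Therefore ψ is injective.
We now compute 77⁻¹ mod 97 explicitly. Euclid's algorithm: 97 = 1·77 + 20, 77 = 3·20 + 17, 20 = 1·17 + 3, 17 = 5·3 + 2, 3 = 1·2 + 1; back-substituting gives 1 = 63·77 − 50·97, so 77⁻¹ ≡ 63 (mod 97).
Since ψ is injective, we compute ψ⁻¹(34): solve 77x + 58 ≡ 34 (mod 97), i.e. 77x ≡ 73 (mod 97).
Multiplying by 77⁻¹ = 63 gives x ≡ 63·73 = 4599 = 47·97 + 40 ≡ 40 (mod 97).
Check: ψ(40) = 77·40 + 58 = 3138 = 32·97 + 34 ≡ 34 (mod 97).

40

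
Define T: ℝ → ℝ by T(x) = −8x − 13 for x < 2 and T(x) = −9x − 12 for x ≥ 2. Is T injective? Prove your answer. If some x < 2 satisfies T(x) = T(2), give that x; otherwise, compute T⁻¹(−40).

28/9

Both pieces are strictly decreasing (slopes −8 and −9), so each is injective on its own interval.
The left piece maps (−∞, 2) onto (−29, ∞); the right piece maps [2, ∞) onto (−∞, −30].
These images are disjoint, so no value is attained by both pieces. Hence T is injective.
Because the two images are disjoint, no x < 2 has T(x) = T(2), so we compute T⁻¹(−40): −40 lies in (−∞, −30], so solve −9x − 12 = −40: x = (−40 + 12)/(−9) = 28/9.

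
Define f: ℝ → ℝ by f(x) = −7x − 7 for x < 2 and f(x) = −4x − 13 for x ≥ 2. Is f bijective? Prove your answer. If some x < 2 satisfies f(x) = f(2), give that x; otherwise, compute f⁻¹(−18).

Both pieces are strictly decreasing (slopes −7 and −4), so each is injective on its own interval.
The left piece maps (−∞, 2) onto (−21, ∞); the right piece maps [2, ∞) onto (−∞, −21].
Since −21 = −21, the images partition ℝ: f is injective and surjective, hence bijective.
Because the two images are disjoint, no x < 2 has f(x) = f(2), so we compute f⁻¹(−18): −18 lies in (−21, ∞), so solve −7x − 7 = −18: x = (−18 + 7)/(−7) = 11/7.

11/7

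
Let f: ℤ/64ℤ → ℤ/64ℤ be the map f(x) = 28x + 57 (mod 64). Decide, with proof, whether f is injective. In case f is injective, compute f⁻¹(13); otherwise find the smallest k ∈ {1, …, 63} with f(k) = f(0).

16

Recall: f is injective when f(u) = f(v) forces u = v.
We have gcd(28, 64) = 4 > 1. Taking u = 0 and v = 16: f(0) = 57 and f(16) = 28·16 + 57 = 505 ≡ 57 (mod 64).
So f(0) = f(16) while 0 ≠ 16, hence f is not injective.
Since f is not injective, we find the least positive k with f(k) = f(0): this means 28k ≡ 0 (mod 64), i.e. 64 ∣ 28k. Since gcd(28, 64) = 4, dividing through by 4 this holds exactly when 16 ∣ 7k, and as gcd(7, 16) = 1, exactly when 16 ∣ k.
The smallest positive such k is 16.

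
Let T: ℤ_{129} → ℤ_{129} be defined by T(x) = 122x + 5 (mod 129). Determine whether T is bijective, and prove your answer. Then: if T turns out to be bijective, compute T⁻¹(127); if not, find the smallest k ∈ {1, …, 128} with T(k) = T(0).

If T(s) = T(t), then 122s ≡ 122t (mod 129). Because gcd(122, 129) = 1, we may cancel 122 to get s ≡ t (mod 129).
We now compute 122⁻¹ mod 129 explicitly. Euclid's algorithm: 129 = 1·122 + 7, 122 = 17·7 + 3, 7 = 2·3 + 1; back-substituting gives 1 = 92·122 − 87·129, so 122⁻¹ ≡ 92 (mod 129).
For any y ∈ ℤ_{129}, x = 92(y − 5) mod 129 satisfies T(x) = 122·92(y − 5) + 5 ≡ y (since 122·92 ≡ 1 mod 129). So every y has a preimage.
Thus T is bijective.
Since T is bijective, we compute T⁻¹(127): solve 122x + 5 ≡ 127 (mod 129), i.e. 122x ≡ 122 (mod 129).
Multiplying by 122⁻¹ = 92 gives x ≡ 92·122 = 11224 = 87·129 + 1 ≡ 1 (mod 129).
Check: T(1) = 122·1 + 5 = 127 ≡ 127 (mod 129).

1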